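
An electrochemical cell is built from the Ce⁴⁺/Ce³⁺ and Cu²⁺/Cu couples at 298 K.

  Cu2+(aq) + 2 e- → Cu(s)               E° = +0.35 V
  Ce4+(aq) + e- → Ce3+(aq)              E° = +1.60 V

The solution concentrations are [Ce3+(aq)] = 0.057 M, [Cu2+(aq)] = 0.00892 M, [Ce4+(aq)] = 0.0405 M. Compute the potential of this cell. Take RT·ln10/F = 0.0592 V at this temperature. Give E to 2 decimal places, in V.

Since E°(Ce⁴⁺/Ce³⁺) > E°(Cu²⁺/Cu), Ce⁴⁺/Ce³⁺ serves as the cathode.
The standard potential is +1.60 − (+0.35) = +1.25 V and the balanced reaction transfers n = 2 electrons.
For the overall reaction 2 Ce4+(aq) + Cu(s) → 2 Ce3+(aq) + Cu2+(aq), Q = ([Ce3+(aq)]^2·[Cu2+(aq)]) / [Ce4+(aq)]^2 = 0.0177, giving log Q = −1.753.
E = E° − (0.0592/n)·log Q = +1.25 − (0.0592/2)(−1.753) = +1.30 V.

+1.30 V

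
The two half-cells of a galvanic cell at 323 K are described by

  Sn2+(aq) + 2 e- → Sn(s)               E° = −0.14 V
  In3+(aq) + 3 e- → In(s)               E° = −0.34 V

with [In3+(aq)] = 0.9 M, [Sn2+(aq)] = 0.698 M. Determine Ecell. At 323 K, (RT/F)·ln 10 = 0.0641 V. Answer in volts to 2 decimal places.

The Sn²⁺/Sn couple has the more positive E°, so it is the cathode; In³⁺/In is the anode.
E°cell = E°cat − E°an = −0.14 − (−0.34) = +0.20 V; n = 6.
The balanced reaction is 3 Sn2+(aq) + 2 In(s) → 3 Sn(s) + 2 In3+(aq), so Q = [In3+(aq)]^2 / [Sn2+(aq)]^3 = 2.38 and log Q = 0.377.
By the Nernst equation, E = +0.20 − (0.0641/6)·(0.377) = +0.20 V.

+0.20 V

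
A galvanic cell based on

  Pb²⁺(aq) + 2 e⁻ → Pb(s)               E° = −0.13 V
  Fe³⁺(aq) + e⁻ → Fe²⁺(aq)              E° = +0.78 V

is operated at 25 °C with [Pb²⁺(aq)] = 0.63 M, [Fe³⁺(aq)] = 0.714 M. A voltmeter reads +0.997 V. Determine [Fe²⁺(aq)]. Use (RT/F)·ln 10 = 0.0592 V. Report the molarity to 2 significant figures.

Fe³⁺/Fe²⁺ is the cathode (higher E°); E°cell = +0.78 − (−0.13) = +0.91 V with n = 2.
From the Nernst equation, log Q = n(E° − E)/0.0592 = 2·(+0.91 − (+0.997))/0.0592 = −2.939.
For 2 Fe³⁺(aq) + Pb(s) → 2 Fe²⁺(aq) + Pb²⁺(aq), the reaction quotient is Q = ([Fe²⁺(aq)]^2·[Pb²⁺(aq)]) / [Fe³⁺(aq)]^2.
Isolating [Fe²⁺(aq)] in Q = 10^{−2.939} yields log [Fe²⁺(aq)] = −1.515, i.e. 0.031 M.

0.031 M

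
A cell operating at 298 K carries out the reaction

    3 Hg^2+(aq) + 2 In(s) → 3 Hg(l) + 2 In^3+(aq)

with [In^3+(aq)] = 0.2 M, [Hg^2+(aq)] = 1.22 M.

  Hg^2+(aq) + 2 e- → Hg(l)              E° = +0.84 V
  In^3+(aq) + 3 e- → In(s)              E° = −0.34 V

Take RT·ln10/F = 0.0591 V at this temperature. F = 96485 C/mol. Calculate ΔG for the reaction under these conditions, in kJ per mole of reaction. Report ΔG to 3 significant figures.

−693 kJ/mol

The standard cell potential is +0.84 − (−0.34) = +1.18 V, with n = 6 electrons in the balanced equation.
Here Q = [In^3+(aq)]^2 / [Hg^2+(aq)]^3 = 0.022 (log Q = −1.657), giving E = +1.18 − (0.0591/6)·(−1.657) = +1.1963 V.
ΔG = −nFE = −(6)(96485)(+1.1963) J/mol = −693 kJ/mol.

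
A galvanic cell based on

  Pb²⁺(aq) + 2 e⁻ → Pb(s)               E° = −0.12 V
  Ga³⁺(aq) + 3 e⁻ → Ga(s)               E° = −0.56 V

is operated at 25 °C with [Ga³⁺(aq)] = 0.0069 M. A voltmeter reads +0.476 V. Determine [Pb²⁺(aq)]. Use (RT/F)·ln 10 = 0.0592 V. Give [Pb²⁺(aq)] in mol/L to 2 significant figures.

0.60 M

Pb²⁺/Pb is the cathode (higher E°); E°cell = −0.12 − (−0.56) = +0.44 V with n = 6.
Rearranging E = E° − (0.0592/n)·log Q gives log Q = 6(+0.44 − (+0.476))/0.0592 = −3.649.
Balancing electrons gives 3 Pb²⁺(aq) + 2 Ga(s) → 3 Pb(s) + 2 Ga³⁺(aq); thus Q = [Ga³⁺(aq)]^2 / [Pb²⁺(aq)]^3.
Isolating [Pb²⁺(aq)] in Q = 10^{−3.649} yields log [Pb²⁺(aq)] = −0.224, i.e. 0.60 M.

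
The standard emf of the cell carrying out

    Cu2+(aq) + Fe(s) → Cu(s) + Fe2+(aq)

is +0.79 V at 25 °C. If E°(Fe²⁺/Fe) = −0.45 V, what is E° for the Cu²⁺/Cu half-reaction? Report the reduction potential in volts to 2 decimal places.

In the reaction as written the Cu²⁺/Cu couple is reduced (cathode) and Fe²⁺/Fe is oxidized (anode), so E°cell = E°(Cu²⁺/Cu) − E°(Fe²⁺/Fe).
E°(Cu²⁺/Cu) = E°cell + E°(anode) = +0.79 + (−0.45) = +0.34 V.

+0.34 V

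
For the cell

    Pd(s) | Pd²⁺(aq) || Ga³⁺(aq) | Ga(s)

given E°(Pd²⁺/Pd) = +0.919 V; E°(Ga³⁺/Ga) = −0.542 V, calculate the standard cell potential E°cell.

−1.461 V

By convention the left-hand electrode in cell notation is the anode (oxidation) and the right-hand electrode is the cathode (reduction).
E°cell = E°(right) − E°(left) = −0.542 − (+0.919) = −1.461 V.
The negative sign shows that, as written, the cell would require an external voltage to drive the reaction.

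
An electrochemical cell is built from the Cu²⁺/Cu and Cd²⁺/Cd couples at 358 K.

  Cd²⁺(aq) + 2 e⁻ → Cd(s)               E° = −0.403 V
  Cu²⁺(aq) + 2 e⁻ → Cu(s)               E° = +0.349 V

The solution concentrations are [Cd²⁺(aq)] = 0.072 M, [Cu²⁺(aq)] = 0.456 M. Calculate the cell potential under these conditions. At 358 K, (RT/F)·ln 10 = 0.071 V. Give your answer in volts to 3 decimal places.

+0.780 V

Cu²⁺/Cu is reduced (cathode, E° = +0.349 V) and Cd²⁺/Cd is oxidized (anode).
E°cell = E°cat − E°an = +0.349 − (−0.403) = +0.752 V; n = 2.
The balanced reaction is Cu²⁺(aq) + Cd(s) → Cu(s) + Cd²⁺(aq), so Q = [Cd²⁺(aq)] / [Cu²⁺(aq)] = 0.158 and log Q = −0.802.
By the Nernst equation, E = +0.752 − (0.071/2)·(−0.802) = +0.780 V.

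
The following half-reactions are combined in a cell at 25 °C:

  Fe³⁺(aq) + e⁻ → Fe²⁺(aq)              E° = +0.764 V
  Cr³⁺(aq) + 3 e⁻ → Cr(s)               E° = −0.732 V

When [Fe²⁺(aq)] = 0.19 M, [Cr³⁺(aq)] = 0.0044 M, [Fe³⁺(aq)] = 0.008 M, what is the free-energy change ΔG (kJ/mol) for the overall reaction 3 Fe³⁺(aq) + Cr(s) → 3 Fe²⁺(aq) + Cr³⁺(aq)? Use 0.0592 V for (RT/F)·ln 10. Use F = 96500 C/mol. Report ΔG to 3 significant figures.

E°cell = +0.764 − (−0.732) = +1.496 V; the balanced reaction transfers n = 3 electrons.
Q = ([Fe²⁺(aq)]^3·[Cr³⁺(aq)]) / [Fe³⁺(aq)]^3 = 58.9, so log Q = 1.770 and E = +1.496 − (0.0592/3)(1.770) = +1.4611 V.
ΔG = −nFE = −(3)(96500)(+1.4611) J/mol = −423 kJ/mol.

−423 kJ/mol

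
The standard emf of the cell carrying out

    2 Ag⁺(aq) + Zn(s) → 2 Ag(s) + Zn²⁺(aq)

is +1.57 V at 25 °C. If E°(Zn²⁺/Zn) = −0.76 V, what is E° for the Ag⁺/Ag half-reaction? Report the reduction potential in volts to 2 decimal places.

+0.81 V

In the reaction as written the Ag⁺/Ag couple is reduced (cathode) and Zn²⁺/Zn is oxidized (anode), so E°cell = E°(Ag⁺/Ag) − E°(Zn²⁺/Zn).
E°(Ag⁺/Ag) = E°cell + E°(anode) = +1.57 + (−0.76) = +0.81 V.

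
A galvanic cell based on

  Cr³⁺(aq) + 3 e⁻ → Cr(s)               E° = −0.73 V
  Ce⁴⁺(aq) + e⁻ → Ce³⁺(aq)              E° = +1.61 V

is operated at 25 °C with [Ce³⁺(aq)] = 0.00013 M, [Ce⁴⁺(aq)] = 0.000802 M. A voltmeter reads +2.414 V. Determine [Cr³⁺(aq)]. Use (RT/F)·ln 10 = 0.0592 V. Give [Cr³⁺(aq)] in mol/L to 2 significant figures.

0.042 M

The Ce⁴⁺/Ce³⁺ couple has the larger reduction potential, so it is the cathode: E°cell = +1.61 − (−0.73) = +2.34 V and n = 3.
Rearranging E = E° − (0.0592/n)·log Q gives log Q = 3(+2.34 − (+2.414))/0.0592 = −3.750.
Balancing electrons gives 3 Ce⁴⁺(aq) + Cr(s) → 3 Ce³⁺(aq) + Cr³⁺(aq); thus Q = ([Ce³⁺(aq)]^3·[Cr³⁺(aq)]) / [Ce⁴⁺(aq)]^3.
Isolating [Cr³⁺(aq)] in Q = 10^{−3.750} yields log [Cr³⁺(aq)] = −1.379, i.e. 0.042 M.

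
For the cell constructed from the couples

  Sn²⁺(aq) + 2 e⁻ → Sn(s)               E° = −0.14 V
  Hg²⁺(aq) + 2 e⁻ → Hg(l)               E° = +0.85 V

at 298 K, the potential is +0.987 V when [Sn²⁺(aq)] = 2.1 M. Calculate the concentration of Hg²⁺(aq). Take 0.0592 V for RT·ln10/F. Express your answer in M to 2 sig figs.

With Hg²⁺/Hg at the cathode and Sn²⁺/Sn at the anode, E°cell = +0.85 − (−0.14) = +0.99 V (n = 2).
Rearranging E = E° − (0.0592/n)·log Q gives log Q = 2(+0.99 − (+0.987))/0.0592 = 0.101.
Balancing electrons gives Hg²⁺(aq) + Sn(s) → Hg(l) + Sn²⁺(aq); thus Q = [Sn²⁺(aq)] / [Hg²⁺(aq)].
Solving for the unknown gives log [Hg²⁺(aq)] = 0.221, so [Hg²⁺(aq)] ≈ 1.7 M.

1.7 M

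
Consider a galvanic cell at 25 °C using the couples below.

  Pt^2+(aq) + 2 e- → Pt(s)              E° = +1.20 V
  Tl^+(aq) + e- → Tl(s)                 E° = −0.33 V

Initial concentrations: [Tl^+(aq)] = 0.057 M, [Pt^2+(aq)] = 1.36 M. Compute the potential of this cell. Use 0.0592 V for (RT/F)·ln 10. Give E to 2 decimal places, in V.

The Pt²⁺/Pt couple has the more positive E°, so it is the cathode; Tl⁺/Tl is the anode.
E°cell = +1.20 − (−0.33) = +1.53 V, with n = 2 electrons transferred.
Balancing gives Pt^2+(aq) + 2 Tl(s) → Pt(s) + 2 Tl^+(aq); hence Q = [Tl^+(aq)]^2 / [Pt^2+(aq)] = 0.00239 (log Q = −2.622).
By the Nernst equation, E = +1.53 − (0.0592/2)·(−2.622) = +1.61 V.

+1.61 V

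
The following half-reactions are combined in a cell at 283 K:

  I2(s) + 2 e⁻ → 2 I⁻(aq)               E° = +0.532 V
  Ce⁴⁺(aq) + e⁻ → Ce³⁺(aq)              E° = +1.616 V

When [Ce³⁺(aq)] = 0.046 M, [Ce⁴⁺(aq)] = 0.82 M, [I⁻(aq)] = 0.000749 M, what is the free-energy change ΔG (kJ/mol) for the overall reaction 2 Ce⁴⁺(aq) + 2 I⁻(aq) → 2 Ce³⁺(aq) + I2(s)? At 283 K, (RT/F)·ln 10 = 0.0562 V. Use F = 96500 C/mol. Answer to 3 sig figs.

−189 kJ/mol

With Ce⁴⁺/Ce³⁺ reduced at the cathode, E°cell = +1.616 − (+0.532) = +1.084 V and n = 2.
Q = [Ce³⁺(aq)]^2 / ([Ce⁴⁺(aq)]^2·[I⁻(aq)]^2) = 5.61×10^3, so log Q = 3.749 and E = +1.084 − (0.0562/2)(3.749) = +0.9787 V.
ΔG = −nFE = −(2)(96500)(+0.9787) J/mol = −189 kJ/mol.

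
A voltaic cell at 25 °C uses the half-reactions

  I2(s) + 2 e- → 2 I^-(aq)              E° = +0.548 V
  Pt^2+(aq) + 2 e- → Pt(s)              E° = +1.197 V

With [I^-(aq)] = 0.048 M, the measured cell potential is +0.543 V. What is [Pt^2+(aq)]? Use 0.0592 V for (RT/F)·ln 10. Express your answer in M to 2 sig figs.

Pt²⁺/Pt is the cathode (higher E°); E°cell = +1.197 − (+0.548) = +0.649 V with n = 2.
Rearranging E = E° − (0.0592/n)·log Q gives log Q = 2(+0.649 − (+0.543))/0.0592 = 3.581.
For Pt^2+(aq) + 2 I^-(aq) → Pt(s) + I2(s), the reaction quotient is Q = 1 / ([Pt^2+(aq)]·[I^-(aq)]^2).
Solving for the unknown gives log [Pt^2+(aq)] = −0.943, so [Pt^2+(aq)] ≈ 0.11 M.

0.11 M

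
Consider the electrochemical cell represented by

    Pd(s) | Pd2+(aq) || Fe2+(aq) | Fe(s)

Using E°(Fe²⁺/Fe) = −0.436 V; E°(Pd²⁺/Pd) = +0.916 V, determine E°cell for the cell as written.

−1.352 V

By convention the left-hand electrode in cell notation is the anode (oxidation) and the right-hand electrode is the cathode (reduction).
E°cell = E°(right) − E°(left) = −0.436 − (+0.916) = −1.352 V.
The negative sign shows that, as written, the cell would require an external voltage to drive the reaction.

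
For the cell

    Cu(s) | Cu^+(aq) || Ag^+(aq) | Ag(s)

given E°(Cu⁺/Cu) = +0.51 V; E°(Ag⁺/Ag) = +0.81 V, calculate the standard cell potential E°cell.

By convention the left-hand electrode in cell notation is the anode (oxidation) and the right-hand electrode is the cathode (reduction).
E°cell = E°(right) − E°(left) = +0.81 − (+0.51) = +0.30 V.

+0.30 V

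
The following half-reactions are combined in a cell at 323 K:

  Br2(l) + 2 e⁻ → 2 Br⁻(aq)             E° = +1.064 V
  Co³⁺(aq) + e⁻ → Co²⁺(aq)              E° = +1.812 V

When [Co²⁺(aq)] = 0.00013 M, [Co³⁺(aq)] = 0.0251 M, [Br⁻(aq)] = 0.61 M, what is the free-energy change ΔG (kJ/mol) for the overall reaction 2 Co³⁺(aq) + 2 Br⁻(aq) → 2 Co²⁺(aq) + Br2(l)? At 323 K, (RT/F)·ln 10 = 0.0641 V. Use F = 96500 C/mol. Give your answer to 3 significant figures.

The standard cell potential is +1.812 − (+1.064) = +0.748 V, with n = 2 electrons in the balanced equation.
The reaction quotient is [Co²⁺(aq)]^2 / ([Co³⁺(aq)]^2·[Br⁻(aq)]^2) = 7.21×10^−5; by Nernst, E = +0.748 − (0.0641/2)(−4.142) = +0.8808 V.
Then ΔG = −nFE = −2 × 96500 × +0.8808 J/mol = −170 kJ/mol.

−170 kJ/mol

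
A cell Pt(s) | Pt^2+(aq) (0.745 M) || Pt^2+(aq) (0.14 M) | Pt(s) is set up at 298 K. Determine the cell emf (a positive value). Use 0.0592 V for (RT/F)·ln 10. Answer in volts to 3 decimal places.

For a concentration cell E°cell = 0, since both electrodes use the same couple.
The compartment with the higher Pt^2+(aq) concentration (0.745 M) acts as the cathode; ions are reduced there and produced at the dilute (0.14 M) anode.
With n = 2, Ecell = −(0.0592/2)·log([dilute]/[conc]) = −(0.0592/2)·log(0.14/0.745) = +0.021 V.

0.021 V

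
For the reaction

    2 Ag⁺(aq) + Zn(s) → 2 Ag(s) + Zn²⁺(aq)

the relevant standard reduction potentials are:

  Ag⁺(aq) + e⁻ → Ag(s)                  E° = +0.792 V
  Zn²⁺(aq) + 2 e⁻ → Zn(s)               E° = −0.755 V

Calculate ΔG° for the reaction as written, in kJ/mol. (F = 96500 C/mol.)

−299 kJ/mol

In the reaction as written Ag⁺(aq) is reduced, so the Ag⁺/Ag couple is the cathode and Zn²⁺/Zn is the anode.
E°cell = +0.792 − (−0.755) = +1.547 V; balancing electrons gives n = 2.
ΔG° = −nFE°cell = −(2)(96500)(+1.547) J/mol = −299 kJ/mol.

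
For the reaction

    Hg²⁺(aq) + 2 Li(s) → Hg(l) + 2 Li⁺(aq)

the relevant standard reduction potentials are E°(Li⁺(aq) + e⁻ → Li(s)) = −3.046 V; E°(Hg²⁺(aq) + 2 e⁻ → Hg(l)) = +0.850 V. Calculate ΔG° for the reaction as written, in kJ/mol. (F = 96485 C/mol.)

−752 kJ/mol

In the reaction as written Hg²⁺(aq) is reduced, so the Hg²⁺/Hg couple is the cathode and Li⁺/Li is the anode.
E°cell = +0.850 − (−3.046) = +3.896 V; balancing electrons gives n = 2.
ΔG° = −nFE°cell = −(2)(96485)(+3.896) J/mol = −752 kJ/mol.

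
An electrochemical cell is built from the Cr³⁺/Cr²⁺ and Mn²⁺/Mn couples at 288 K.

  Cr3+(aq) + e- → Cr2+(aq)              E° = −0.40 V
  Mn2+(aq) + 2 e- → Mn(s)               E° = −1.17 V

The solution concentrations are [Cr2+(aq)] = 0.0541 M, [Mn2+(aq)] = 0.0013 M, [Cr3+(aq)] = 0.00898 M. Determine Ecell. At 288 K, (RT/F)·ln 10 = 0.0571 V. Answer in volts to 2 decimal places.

+0.81 V

Since E°(Cr³⁺/Cr²⁺) > E°(Mn²⁺/Mn), Cr³⁺/Cr²⁺ serves as the cathode.
E°cell = E°cat − E°an = −0.40 − (−1.17) = +0.77 V; n = 2.
For the overall reaction 2 Cr3+(aq) + Mn(s) → 2 Cr2+(aq) + Mn2+(aq), Q = ([Cr2+(aq)]^2·[Mn2+(aq)]) / [Cr3+(aq)]^2 = 0.0472, giving log Q = −1.326.
Applying E = E° − (RT ln10/nF)·log Q gives +0.77 − (0.0571/2)(−1.326) = +0.81 V.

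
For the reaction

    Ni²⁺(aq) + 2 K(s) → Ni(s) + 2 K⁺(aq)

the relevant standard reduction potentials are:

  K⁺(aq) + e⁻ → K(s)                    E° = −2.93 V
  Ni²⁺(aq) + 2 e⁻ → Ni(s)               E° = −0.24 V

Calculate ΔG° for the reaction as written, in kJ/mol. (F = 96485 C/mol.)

In the reaction as written Ni²⁺(aq) is reduced, so the Ni²⁺/Ni couple is the cathode and K⁺/K is the anode.
E°cell = −0.24 − (−2.93) = +2.69 V; balancing electrons gives n = 2.
ΔG° = −nFE°cell = −(2)(96485)(+2.69) J/mol = −519 kJ/mol.

−519 kJ/mol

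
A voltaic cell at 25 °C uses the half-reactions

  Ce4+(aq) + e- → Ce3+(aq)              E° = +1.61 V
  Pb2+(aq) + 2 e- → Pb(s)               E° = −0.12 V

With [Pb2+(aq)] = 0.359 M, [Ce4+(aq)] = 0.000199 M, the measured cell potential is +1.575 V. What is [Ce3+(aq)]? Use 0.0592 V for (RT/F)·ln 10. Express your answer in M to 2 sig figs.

0.14 M

Ce⁴⁺/Ce³⁺ is the cathode (higher E°); E°cell = +1.61 − (−0.12) = +1.73 V with n = 2.
Rearranging E = E° − (0.0592/n)·log Q gives log Q = 2(+1.73 − (+1.575))/0.0592 = 5.236.
The balanced reaction is 2 Ce4+(aq) + Pb(s) → 2 Ce3+(aq) + Pb2+(aq), so Q = ([Ce3+(aq)]^2·[Pb2+(aq)]) / [Ce4+(aq)]^2.
Isolating [Ce3+(aq)] in Q = 10^{5.236} yields log [Ce3+(aq)] = −0.861, i.e. 0.14 M.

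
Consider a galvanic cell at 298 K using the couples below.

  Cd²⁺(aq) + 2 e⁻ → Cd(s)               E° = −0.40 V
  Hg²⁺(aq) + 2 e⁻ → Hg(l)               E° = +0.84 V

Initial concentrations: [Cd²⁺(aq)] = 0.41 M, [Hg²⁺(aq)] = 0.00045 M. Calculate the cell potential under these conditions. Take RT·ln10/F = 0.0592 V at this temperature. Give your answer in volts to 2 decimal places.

The Hg²⁺/Hg couple has the more positive E°, so it is the cathode; Cd²⁺/Cd is the anode.
E°cell = +0.84 − (−0.40) = +1.24 V, with n = 2 electrons transferred.
Balancing gives Hg²⁺(aq) + Cd(s) → Hg(l) + Cd²⁺(aq); hence Q = [Cd²⁺(aq)] / [Hg²⁺(aq)] = 911 (log Q = 2.960).
E = E° − (0.0592/n)·log Q = +1.24 − (0.0592/2)(2.960) = +1.15 V.

+1.15 V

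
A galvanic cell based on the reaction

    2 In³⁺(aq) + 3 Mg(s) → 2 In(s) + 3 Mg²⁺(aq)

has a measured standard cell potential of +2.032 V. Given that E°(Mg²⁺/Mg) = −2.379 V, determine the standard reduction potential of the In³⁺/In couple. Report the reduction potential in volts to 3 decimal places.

In the reaction as written the In³⁺/In couple is reduced (cathode) and Mg²⁺/Mg is oxidized (anode), so E°cell = E°(In³⁺/In) − E°(Mg²⁺/Mg).
E°(In³⁺/In) = E°cell + E°(anode) = +2.032 + (−2.379) = −0.347 V.

−0.347 V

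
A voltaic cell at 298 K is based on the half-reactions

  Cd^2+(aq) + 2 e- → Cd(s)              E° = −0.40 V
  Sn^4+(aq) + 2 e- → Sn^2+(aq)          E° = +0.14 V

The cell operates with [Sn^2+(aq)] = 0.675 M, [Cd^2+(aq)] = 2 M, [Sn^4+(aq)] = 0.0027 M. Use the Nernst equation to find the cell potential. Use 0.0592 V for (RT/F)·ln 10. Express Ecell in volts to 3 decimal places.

+0.460 V

Sn⁴⁺/Sn²⁺ is reduced (cathode, E° = +0.14 V) and Cd²⁺/Cd is oxidized (anode).
E°cell = +0.14 − (−0.40) = +0.54 V, with n = 2 electrons transferred.
Balancing gives Sn^4+(aq) + Cd(s) → Sn^2+(aq) + Cd^2+(aq); hence Q = ([Sn^2+(aq)]·[Cd^2+(aq)]) / [Sn^4+(aq)] = 500 (log Q = 2.699).
Applying E = E° − (RT ln10/nF)·log Q gives +0.54 − (0.0592/2)(2.699) = +0.460 V.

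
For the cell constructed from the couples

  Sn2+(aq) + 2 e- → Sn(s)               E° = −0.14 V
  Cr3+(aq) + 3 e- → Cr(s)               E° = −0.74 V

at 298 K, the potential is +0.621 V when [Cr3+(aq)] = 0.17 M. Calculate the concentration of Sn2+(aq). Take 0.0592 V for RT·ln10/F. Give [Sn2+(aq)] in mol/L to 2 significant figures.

1.6 M

The Sn²⁺/Sn couple has the larger reduction potential, so it is the cathode: E°cell = −0.14 − (−0.74) = +0.60 V and n = 6.
Rearranging E = E° − (0.0592/n)·log Q gives log Q = 6(+0.60 − (+0.621))/0.0592 = −2.128.
The balanced reaction is 3 Sn2+(aq) + 2 Cr(s) → 3 Sn(s) + 2 Cr3+(aq), so Q = [Cr3+(aq)]^2 / [Sn2+(aq)]^3.
Substituting the known concentrations and solving, log [Sn2+(aq)] = 0.196 and [Sn2+(aq)] = 1.6 M.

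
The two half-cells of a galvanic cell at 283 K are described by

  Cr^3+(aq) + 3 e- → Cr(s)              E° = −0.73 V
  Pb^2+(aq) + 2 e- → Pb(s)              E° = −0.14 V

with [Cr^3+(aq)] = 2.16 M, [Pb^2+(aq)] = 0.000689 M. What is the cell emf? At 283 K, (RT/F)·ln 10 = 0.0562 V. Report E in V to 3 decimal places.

Since E°(Pb²⁺/Pb) > E°(Cr³⁺/Cr), Pb²⁺/Pb serves as the cathode.
E°cell = −0.14 − (−0.73) = +0.59 V, with n = 6 electrons transferred.
The balanced reaction is 3 Pb^2+(aq) + 2 Cr(s) → 3 Pb(s) + 2 Cr^3+(aq), so Q = [Cr^3+(aq)]^2 / [Pb^2+(aq)]^3 = 1.43×10^10 and log Q = 10.154.
Applying E = E° − (RT ln10/nF)·log Q gives +0.59 − (0.0562/6)(10.154) = +0.495 V.

+0.495 V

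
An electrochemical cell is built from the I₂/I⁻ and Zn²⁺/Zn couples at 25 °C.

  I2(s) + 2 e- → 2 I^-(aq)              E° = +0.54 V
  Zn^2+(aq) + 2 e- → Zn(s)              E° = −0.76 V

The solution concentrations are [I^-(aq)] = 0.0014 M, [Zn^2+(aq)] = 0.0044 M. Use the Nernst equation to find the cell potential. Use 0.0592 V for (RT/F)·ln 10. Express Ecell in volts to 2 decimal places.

+1.54 V

I₂/I⁻ is reduced (cathode, E° = +0.54 V) and Zn²⁺/Zn is oxidized (anode).
The standard potential is +0.54 − (−0.76) = +1.30 V and the balanced reaction transfers n = 2 electrons.
The balanced reaction is I2(s) + Zn(s) → 2 I^-(aq) + Zn^2+(aq), so Q = [I^-(aq)]^2·[Zn^2+(aq)] = 8.62×10^−9 and log Q = −8.064.
By the Nernst equation, E = +1.30 − (0.0592/2)·(−8.064) = +1.54 V.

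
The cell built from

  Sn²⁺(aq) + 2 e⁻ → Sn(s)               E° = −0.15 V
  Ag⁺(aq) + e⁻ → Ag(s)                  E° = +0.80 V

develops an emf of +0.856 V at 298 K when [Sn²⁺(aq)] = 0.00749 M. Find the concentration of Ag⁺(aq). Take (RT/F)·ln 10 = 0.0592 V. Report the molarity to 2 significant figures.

With Ag⁺/Ag at the cathode and Sn²⁺/Sn at the anode, E°cell = +0.80 − (−0.15) = +0.95 V (n = 2).
Rearranging E = E° − (0.0592/n)·log Q gives log Q = 2(+0.95 − (+0.856))/0.0592 = 3.176.
The balanced reaction is 2 Ag⁺(aq) + Sn(s) → 2 Ag(s) + Sn²⁺(aq), so Q = [Sn²⁺(aq)] / [Ag⁺(aq)]^2.
Isolating [Ag⁺(aq)] in Q = 10^{3.176} yields log [Ag⁺(aq)] = −2.651, i.e. 0.0022 M.

0.0022 M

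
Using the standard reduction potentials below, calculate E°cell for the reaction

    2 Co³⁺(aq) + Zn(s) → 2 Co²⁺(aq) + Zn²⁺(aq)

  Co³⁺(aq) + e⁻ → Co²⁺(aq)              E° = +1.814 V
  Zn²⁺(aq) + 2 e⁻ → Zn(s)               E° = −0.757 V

Co³⁺(aq) gains electrons, so the Co³⁺/Co²⁺ couple is the cathode; the Zn²⁺/Zn couple is the anode.
E°cell = E°(cathode) − E°(anode) = +1.814 − (−0.757) = +2.571 V.
The positive value indicates the reaction is spontaneous as written.

+2.571 V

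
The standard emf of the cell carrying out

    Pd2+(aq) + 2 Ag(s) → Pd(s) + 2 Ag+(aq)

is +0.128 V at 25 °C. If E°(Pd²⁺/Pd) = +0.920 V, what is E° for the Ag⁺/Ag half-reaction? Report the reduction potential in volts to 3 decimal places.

+0.792 V

In the reaction as written the Pd²⁺/Pd couple is reduced (cathode) and Ag⁺/Ag is oxidized (anode), so E°cell = E°(Pd²⁺/Pd) − E°(Ag⁺/Ag).
E°(Ag⁺/Ag) = E°(cathode) − E°cell = +0.920 − (+0.128) = +0.792 V.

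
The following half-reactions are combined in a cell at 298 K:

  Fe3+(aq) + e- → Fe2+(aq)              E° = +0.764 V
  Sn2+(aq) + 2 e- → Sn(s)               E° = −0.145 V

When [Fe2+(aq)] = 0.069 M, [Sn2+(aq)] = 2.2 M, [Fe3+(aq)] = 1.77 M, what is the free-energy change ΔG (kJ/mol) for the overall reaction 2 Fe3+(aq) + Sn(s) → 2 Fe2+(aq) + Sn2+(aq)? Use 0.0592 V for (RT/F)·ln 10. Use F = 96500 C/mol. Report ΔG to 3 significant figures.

−190 kJ/mol

E°cell = +0.764 − (−0.145) = +0.909 V; the balanced reaction transfers n = 2 electrons.
The reaction quotient is ([Fe2+(aq)]^2·[Sn2+(aq)]) / [Fe3+(aq)]^2 = 0.00334; by Nernst, E = +0.909 − (0.0592/2)(−2.476) = +0.9823 V.
ΔG = −nFE = −(2)(96500)(+0.9823) J/mol = −190 kJ/mol.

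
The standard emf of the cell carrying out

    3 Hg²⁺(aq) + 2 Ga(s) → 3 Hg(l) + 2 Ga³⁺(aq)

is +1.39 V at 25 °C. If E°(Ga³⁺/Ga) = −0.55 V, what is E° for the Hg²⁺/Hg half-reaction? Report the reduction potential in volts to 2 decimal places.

+0.84 V

In the reaction as written the Hg²⁺/Hg couple is reduced (cathode) and Ga³⁺/Ga is oxidized (anode), so E°cell = E°(Hg²⁺/Hg) − E°(Ga³⁺/Ga).
E°(Hg²⁺/Hg) = E°cell + E°(anode) = +1.39 + (−0.55) = +0.84 V.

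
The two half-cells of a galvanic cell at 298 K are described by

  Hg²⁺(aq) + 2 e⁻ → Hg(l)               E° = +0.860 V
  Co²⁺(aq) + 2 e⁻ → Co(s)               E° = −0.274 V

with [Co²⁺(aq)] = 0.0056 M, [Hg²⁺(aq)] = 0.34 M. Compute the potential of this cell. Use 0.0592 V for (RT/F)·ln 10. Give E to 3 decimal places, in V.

+1.187 V

The Hg²⁺/Hg couple has the more positive E°, so it is the cathode; Co²⁺/Co is the anode.
E°cell = E°cat − E°an = +0.860 − (−0.274) = +1.134 V; n = 2.
The balanced reaction is Hg²⁺(aq) + Co(s) → Hg(l) + Co²⁺(aq), so Q = [Co²⁺(aq)] / [Hg²⁺(aq)] = 0.0165 and log Q = −1.783.
By the Nernst equation, E = +1.134 − (0.0592/2)·(−1.783) = +1.187 V.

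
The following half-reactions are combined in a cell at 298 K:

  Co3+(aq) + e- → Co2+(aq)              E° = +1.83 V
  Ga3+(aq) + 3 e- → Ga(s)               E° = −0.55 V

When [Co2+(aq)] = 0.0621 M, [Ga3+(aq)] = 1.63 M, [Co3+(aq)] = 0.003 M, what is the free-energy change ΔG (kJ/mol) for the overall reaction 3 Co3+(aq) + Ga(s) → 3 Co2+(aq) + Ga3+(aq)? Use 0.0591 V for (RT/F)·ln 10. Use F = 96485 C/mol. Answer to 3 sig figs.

E°cell = +1.83 − (−0.55) = +2.38 V; the balanced reaction transfers n = 3 electrons.
Here Q = ([Co2+(aq)]^3·[Ga3+(aq)]) / [Co3+(aq)]^3 = 1.45×10^4 (log Q = 4.160), giving E = +2.38 − (0.0591/3)·(4.160) = +2.2980 V.
Then ΔG = −nFE = −3 × 96485 × +2.2980 J/mol = −665 kJ/mol.

−665 kJ/mol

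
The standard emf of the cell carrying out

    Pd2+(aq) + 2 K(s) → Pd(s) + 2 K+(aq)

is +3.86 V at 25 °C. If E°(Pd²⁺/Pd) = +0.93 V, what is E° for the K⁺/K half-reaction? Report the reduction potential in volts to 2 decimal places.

−2.93 V

In the reaction as written the Pd²⁺/Pd couple is reduced (cathode) and K⁺/K is oxidized (anode), so E°cell = E°(Pd²⁺/Pd) − E°(K⁺/K).
E°(K⁺/K) = E°(cathode) − E°cell = +0.93 − (+3.86) = −2.93 V.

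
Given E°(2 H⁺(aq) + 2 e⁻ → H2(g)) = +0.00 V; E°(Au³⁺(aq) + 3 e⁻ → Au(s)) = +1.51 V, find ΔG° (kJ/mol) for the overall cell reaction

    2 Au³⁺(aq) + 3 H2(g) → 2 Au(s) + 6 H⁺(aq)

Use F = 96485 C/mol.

−874 kJ/mol

In the reaction as written Au³⁺(aq) is reduced, so the Au³⁺/Au couple is the cathode and 2H⁺/H₂ is the anode.
E°cell = +1.51 − (+0.00) = +1.51 V; balancing electrons gives n = 6.
ΔG° = −nFE°cell = −(6)(96485)(+1.51) J/mol = −874 kJ/mol.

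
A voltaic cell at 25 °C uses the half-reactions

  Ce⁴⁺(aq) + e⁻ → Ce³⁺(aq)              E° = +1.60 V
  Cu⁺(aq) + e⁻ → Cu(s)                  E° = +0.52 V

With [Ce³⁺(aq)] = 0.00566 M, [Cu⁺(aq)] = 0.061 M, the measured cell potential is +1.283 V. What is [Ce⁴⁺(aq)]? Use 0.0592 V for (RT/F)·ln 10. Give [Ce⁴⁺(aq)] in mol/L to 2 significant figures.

0.93 M

With Ce⁴⁺/Ce³⁺ at the cathode and Cu⁺/Cu at the anode, E°cell = +1.60 − (+0.52) = +1.08 V (n = 1).
Rearranging E = E° − (0.0592/n)·log Q gives log Q = 1(+1.08 − (+1.283))/0.0592 = −3.429.
Balancing electrons gives Ce⁴⁺(aq) + Cu(s) → Ce³⁺(aq) + Cu⁺(aq); thus Q = ([Ce³⁺(aq)]·[Cu⁺(aq)]) / [Ce⁴⁺(aq)].
Isolating [Ce⁴⁺(aq)] in Q = 10^{−3.429} yields log [Ce⁴⁺(aq)] = −0.033, i.e. 0.93 M.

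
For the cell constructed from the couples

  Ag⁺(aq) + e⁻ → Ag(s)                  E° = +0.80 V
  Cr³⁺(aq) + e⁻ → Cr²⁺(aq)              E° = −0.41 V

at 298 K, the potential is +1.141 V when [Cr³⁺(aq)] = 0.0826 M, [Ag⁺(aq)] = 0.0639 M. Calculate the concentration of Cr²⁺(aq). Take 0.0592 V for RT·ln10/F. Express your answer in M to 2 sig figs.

The Ag⁺/Ag couple has the larger reduction potential, so it is the cathode: E°cell = +0.80 − (−0.41) = +1.21 V and n = 1.
Since E = E° − (0.0592/n)·log Q, log Q = n(E° − E)/0.0592 = 1.166.
The balanced reaction is Ag⁺(aq) + Cr²⁺(aq) → Ag(s) + Cr³⁺(aq), so Q = [Cr³⁺(aq)] / ([Ag⁺(aq)]·[Cr²⁺(aq)]).
Solving for the unknown gives log [Cr²⁺(aq)] = −1.055, so [Cr²⁺(aq)] ≈ 0.088 M.

0.088 M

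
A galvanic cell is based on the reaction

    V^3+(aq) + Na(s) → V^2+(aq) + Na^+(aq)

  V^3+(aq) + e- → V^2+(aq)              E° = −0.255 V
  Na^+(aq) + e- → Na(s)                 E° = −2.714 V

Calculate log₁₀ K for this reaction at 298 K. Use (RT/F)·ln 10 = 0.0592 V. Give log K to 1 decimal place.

The V³⁺/V²⁺ couple is reduced (cathode); E°cell = −0.255 − (−2.714) = +2.459 V with n = 1.
At equilibrium E = 0, so log K = nE°cell / 0.0592 = (1)(+2.459) / 0.0592 = 41.5.

log K = 41.5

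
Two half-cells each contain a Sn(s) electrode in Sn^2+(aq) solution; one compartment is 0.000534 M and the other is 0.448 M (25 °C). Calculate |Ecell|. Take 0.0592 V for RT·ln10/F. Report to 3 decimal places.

0.087 V

For a concentration cell E°cell = 0, since both electrodes use the same couple.
The compartment with the higher Sn^2+(aq) concentration (0.448 M) acts as the cathode; ions are reduced there and produced at the dilute (0.000534 M) anode.
With n = 2, Ecell = −(0.0592/2)·log([dilute]/[conc]) = −(0.0592/2)·log(0.000534/0.448) = +0.087 V.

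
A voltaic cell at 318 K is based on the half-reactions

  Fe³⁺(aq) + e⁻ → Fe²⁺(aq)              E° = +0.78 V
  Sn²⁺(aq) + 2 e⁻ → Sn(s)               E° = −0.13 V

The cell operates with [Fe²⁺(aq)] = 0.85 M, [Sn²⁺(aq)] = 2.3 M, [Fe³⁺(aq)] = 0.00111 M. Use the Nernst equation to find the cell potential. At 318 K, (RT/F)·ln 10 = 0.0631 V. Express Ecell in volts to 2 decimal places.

Fe³⁺/Fe²⁺ is reduced (cathode, E° = +0.78 V) and Sn²⁺/Sn is oxidized (anode).
The standard potential is +0.78 − (−0.13) = +0.91 V and the balanced reaction transfers n = 2 electrons.
Balancing gives 2 Fe³⁺(aq) + Sn(s) → 2 Fe²⁺(aq) + Sn²⁺(aq); hence Q = ([Fe²⁺(aq)]^2·[Sn²⁺(aq)]) / [Fe³⁺(aq)]^2 = 1.35×10^6 (log Q = 6.130).
By the Nernst equation, E = +0.91 − (0.0631/2)·(6.130) = +0.72 V.

+0.72 V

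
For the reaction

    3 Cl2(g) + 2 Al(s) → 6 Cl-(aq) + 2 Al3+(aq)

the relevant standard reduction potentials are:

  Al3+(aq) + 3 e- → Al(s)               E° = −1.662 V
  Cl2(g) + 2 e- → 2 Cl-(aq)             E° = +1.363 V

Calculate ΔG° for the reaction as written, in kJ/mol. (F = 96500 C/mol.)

−1751 kJ/mol

In the reaction as written Cl2(g) is reduced, so the Cl₂/Cl⁻ couple is the cathode and Al³⁺/Al is the anode.
E°cell = +1.363 − (−1.662) = +3.025 V; balancing electrons gives n = 6.
ΔG° = −nFE°cell = −(6)(96500)(+3.025) J/mol = −1751 kJ/mol.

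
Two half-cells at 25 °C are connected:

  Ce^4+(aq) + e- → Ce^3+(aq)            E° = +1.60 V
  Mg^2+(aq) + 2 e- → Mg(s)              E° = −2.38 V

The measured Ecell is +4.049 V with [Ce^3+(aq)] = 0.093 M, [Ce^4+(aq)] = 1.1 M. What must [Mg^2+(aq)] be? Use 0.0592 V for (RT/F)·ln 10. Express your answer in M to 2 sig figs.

The Ce⁴⁺/Ce³⁺ couple has the larger reduction potential, so it is the cathode: E°cell = +1.60 − (−2.38) = +3.98 V and n = 2.
From the Nernst equation, log Q = n(E° − E)/0.0592 = 2·(+3.98 − (+4.049))/0.0592 = −2.331.
For 2 Ce^4+(aq) + Mg(s) → 2 Ce^3+(aq) + Mg^2+(aq), the reaction quotient is Q = ([Ce^3+(aq)]^2·[Mg^2+(aq)]) / [Ce^4+(aq)]^2.
Isolating [Mg^2+(aq)] in Q = 10^{−2.331} yields log [Mg^2+(aq)] = −0.185, i.e. 0.65 M.

0.65 M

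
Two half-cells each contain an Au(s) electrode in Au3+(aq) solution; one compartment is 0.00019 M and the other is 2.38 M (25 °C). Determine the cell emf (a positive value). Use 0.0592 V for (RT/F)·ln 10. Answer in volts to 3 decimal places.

For a concentration cell E°cell = 0, since both electrodes use the same couple.
The compartment with the higher Au3+(aq) concentration (2.38 M) acts as the cathode; ions are reduced there and produced at the dilute (0.00019 M) anode.
With n = 3, Ecell = −(0.0592/3)·log([dilute]/[conc]) = −(0.0592/3)·log(0.00019/2.38) = +0.081 V.

0.081 V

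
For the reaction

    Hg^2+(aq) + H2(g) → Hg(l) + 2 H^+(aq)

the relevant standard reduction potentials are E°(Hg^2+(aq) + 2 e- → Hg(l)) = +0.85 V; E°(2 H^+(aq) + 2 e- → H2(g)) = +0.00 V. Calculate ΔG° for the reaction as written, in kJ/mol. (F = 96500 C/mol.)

−164 kJ/mol

In the reaction as written Hg^2+(aq) is reduced, so the Hg²⁺/Hg couple is the cathode and 2H⁺/H₂ is the anode.
E°cell = +0.85 − (+0.00) = +0.85 V; balancing electrons gives n = 2.
ΔG° = −nFE°cell = −(2)(96500)(+0.85) J/mol = −164 kJ/mol.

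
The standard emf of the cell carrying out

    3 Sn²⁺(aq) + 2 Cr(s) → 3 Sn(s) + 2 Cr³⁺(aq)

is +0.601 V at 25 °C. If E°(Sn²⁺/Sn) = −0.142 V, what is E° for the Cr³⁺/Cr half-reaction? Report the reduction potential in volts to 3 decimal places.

−0.743 V

In the reaction as written the Sn²⁺/Sn couple is reduced (cathode) and Cr³⁺/Cr is oxidized (anode), so E°cell = E°(Sn²⁺/Sn) − E°(Cr³⁺/Cr).
E°(Cr³⁺/Cr) = E°(cathode) − E°cell = −0.142 − (+0.601) = −0.743 V.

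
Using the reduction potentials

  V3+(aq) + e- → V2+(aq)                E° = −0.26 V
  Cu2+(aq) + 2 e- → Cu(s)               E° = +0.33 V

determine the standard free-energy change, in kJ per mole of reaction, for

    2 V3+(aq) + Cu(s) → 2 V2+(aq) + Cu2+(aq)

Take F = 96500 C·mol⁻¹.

In the reaction as written V3+(aq) is reduced, so the V³⁺/V²⁺ couple is the cathode and Cu²⁺/Cu is the anode.
E°cell = −0.26 − (+0.33) = −0.59 V; balancing electrons gives n = 2.
ΔG° = −nFE°cell = −(2)(96500)(−0.59) J/mol = +114 kJ/mol.

+114 kJ/mol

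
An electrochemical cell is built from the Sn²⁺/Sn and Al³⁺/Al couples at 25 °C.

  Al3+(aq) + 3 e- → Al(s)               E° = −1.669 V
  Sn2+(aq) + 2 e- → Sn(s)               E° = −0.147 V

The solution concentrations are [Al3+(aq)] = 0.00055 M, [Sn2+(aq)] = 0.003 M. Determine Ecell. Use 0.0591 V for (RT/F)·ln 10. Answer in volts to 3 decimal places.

+1.512 V

Since E°(Sn²⁺/Sn) > E°(Al³⁺/Al), Sn²⁺/Sn serves as the cathode.
E°cell = E°cat − E°an = −0.147 − (−1.669) = +1.522 V; n = 6.
The balanced reaction is 3 Sn2+(aq) + 2 Al(s) → 3 Sn(s) + 2 Al3+(aq), so Q = [Al3+(aq)]^2 / [Sn2+(aq)]^3 = 11.2 and log Q = 1.049.
E = E° − (0.0591/n)·log Q = +1.522 − (0.0591/6)(1.049) = +1.512 V.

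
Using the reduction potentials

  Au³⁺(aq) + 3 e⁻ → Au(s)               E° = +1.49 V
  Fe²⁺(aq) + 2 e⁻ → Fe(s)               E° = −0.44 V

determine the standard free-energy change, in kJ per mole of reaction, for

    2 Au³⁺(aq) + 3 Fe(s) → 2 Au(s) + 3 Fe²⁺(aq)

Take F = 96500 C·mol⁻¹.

−1117 kJ/mol

In the reaction as written Au³⁺(aq) is reduced, so the Au³⁺/Au couple is the cathode and Fe²⁺/Fe is the anode.
E°cell = +1.49 − (−0.44) = +1.93 V; balancing electrons gives n = 6.
ΔG° = −nFE°cell = −(6)(96500)(+1.93) J/mol = −1117 kJ/mol.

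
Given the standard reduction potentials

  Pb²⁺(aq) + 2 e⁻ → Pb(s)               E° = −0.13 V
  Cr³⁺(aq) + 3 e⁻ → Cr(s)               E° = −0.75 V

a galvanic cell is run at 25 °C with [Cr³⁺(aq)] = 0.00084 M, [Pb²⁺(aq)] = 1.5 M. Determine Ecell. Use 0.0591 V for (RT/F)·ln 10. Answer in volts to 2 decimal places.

Pb²⁺/Pb is reduced (cathode, E° = −0.13 V) and Cr³⁺/Cr is oxidized (anode).
The standard potential is −0.13 − (−0.75) = +0.62 V and the balanced reaction transfers n = 6 electrons.
For the overall reaction 3 Pb²⁺(aq) + 2 Cr(s) → 3 Pb(s) + 2 Cr³⁺(aq), Q = [Cr³⁺(aq)]^2 / [Pb²⁺(aq)]^3 = 2.09×10^−7, giving log Q = −6.680.
Applying E = E° − (RT ln10/nF)·log Q gives +0.62 − (0.0591/6)(−6.680) = +0.69 V.

+0.69 V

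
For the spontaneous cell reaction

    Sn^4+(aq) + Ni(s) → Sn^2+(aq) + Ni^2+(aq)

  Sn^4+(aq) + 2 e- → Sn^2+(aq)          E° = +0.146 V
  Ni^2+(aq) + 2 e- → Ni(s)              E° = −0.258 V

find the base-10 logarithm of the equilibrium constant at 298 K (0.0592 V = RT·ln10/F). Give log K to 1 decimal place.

The Sn⁴⁺/Sn²⁺ couple is reduced (cathode); E°cell = +0.146 − (−0.258) = +0.404 V with n = 2.
At equilibrium E = 0, so log K = nE°cell / 0.0592 = (2)(+0.404) / 0.0592 = 13.6.

log K = 13.6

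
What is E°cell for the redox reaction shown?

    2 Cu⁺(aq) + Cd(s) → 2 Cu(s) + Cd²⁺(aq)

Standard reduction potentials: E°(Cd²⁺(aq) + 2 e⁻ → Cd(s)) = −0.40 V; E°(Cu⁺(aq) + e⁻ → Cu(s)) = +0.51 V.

In the reaction as written, Cu⁺(aq) is reduced (cathode) and Cd²⁺(aq) is produced by oxidation at the anode.
E°cell = E°(cathode) − E°(anode) = +0.51 − (−0.40) = +0.91 V.
The positive value indicates the reaction is spontaneous as written.

+0.91 V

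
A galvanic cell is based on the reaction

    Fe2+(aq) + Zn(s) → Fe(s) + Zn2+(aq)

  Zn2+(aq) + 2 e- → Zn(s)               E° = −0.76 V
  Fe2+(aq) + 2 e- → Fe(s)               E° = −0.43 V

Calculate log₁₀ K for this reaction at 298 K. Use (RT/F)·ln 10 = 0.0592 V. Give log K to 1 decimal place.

The Fe²⁺/Fe couple is reduced (cathode); E°cell = −0.43 − (−0.76) = +0.33 V with n = 2.
At equilibrium E = 0, so log K = nE°cell / 0.0592 = (2)(+0.33) / 0.0592 = 11.1.

log K = 11.1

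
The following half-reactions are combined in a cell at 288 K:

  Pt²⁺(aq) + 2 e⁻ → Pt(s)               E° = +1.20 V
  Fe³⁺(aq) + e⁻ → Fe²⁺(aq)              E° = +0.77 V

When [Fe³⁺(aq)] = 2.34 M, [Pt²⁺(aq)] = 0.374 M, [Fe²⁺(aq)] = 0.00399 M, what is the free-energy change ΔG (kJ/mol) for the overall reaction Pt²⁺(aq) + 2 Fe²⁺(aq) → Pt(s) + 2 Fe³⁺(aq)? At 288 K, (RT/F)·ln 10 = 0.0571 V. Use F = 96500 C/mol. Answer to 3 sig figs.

The standard cell potential is +1.20 − (+0.77) = +0.43 V, with n = 2 electrons in the balanced equation.
Here Q = [Fe³⁺(aq)]^2 / ([Pt²⁺(aq)]·[Fe²⁺(aq)]^2) = 9.2×10^5 (log Q = 5.964), giving E = +0.43 − (0.0571/2)·(5.964) = +0.2597 V.
Then ΔG = −nFE = −2 × 96500 × +0.2597 J/mol = −50.1 kJ/mol.

−50.1 kJ/mol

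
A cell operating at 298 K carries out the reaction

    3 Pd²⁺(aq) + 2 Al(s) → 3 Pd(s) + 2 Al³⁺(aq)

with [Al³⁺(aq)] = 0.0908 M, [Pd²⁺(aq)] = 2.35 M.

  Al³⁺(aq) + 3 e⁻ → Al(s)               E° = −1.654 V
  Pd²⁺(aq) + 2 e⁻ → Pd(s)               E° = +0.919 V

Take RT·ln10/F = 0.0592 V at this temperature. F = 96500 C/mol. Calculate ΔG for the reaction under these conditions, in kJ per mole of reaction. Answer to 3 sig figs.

The standard cell potential is +0.919 − (−1.654) = +2.573 V, with n = 6 electrons in the balanced equation.
Here Q = [Al³⁺(aq)]^2 / [Pd²⁺(aq)]^3 = 0.000635 (log Q = −3.197), giving E = +2.573 − (0.0592/6)·(−3.197) = +2.6045 V.
ΔG = −nFE = −(6)(96500)(+2.6045) J/mol = −1510 kJ/mol.

−1510 kJ/mol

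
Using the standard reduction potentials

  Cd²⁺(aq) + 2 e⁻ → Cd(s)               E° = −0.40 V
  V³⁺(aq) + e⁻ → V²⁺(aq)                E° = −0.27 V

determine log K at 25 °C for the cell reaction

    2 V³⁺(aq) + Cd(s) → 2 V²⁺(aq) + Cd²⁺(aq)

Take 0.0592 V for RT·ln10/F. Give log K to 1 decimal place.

log K = 4.4

The V³⁺/V²⁺ couple is reduced (cathode); E°cell = −0.27 − (−0.40) = +0.13 V with n = 2.
At equilibrium E = 0, so log K = nE°cell / 0.0592 = (2)(+0.13) / 0.0592 = 4.4.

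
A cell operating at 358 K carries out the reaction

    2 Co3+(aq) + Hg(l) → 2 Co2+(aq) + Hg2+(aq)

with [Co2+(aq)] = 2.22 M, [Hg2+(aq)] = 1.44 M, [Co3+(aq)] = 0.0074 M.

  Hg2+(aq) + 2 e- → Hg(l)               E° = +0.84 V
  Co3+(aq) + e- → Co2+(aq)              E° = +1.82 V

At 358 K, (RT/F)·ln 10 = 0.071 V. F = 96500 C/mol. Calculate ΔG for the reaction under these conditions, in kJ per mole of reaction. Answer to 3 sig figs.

−154 kJ/mol

The standard cell potential is +1.82 − (+0.84) = +0.98 V, with n = 2 electrons in the balanced equation.
Here Q = ([Co2+(aq)]^2·[Hg2+(aq)]) / [Co3+(aq)]^2 = 1.3×10^5 (log Q = 5.113), giving E = +0.98 − (0.071/2)·(5.113) = +0.7985 V.
Finally ΔG = −nFE = −(2)(96500 C/mol)(+0.7985 V) = −154 kJ/mol.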